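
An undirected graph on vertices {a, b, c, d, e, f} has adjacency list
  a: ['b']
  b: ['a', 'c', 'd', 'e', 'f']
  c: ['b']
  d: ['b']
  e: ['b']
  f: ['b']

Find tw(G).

1

A width-1 tree decomposition is:
Bags: B1 = {b, f}  B2 = {b, c}  B3 = {b, d}  B4 = {a, b}  B5 = {b, e}
Tree: B1–B2, B2–B3, B3–B4, B2–B5
Every bag has size at most 2, so the width is 2 − 1 = 1 and tw(G) ≤ 1. G has an edge, so its treewidth is at least 1. Hence tw(G) = 1 exactly.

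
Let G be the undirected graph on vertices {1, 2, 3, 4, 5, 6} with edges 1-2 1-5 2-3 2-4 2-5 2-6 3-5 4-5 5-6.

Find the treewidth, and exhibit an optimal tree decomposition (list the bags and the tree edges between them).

Treewidth 2.
One such decomposition:
Bags: B1 = {2, 3, 5}  B2 = {1, 2, 5}  B3 = {2, 5, 6}  B4 = {2, 4, 5}
Tree: B1–B2, B2–B3, B3–B4

Each bag holds 3 vertices, so the decomposition has width 2, which upper-bounds the treewidth. On the other hand G contains the 3-clique {1, 2, 5}. A clique must lie in a single bag of any decomposition, so no decomposition can have width below 2. The upper and lower bounds meet at 2, so that is the treewidth.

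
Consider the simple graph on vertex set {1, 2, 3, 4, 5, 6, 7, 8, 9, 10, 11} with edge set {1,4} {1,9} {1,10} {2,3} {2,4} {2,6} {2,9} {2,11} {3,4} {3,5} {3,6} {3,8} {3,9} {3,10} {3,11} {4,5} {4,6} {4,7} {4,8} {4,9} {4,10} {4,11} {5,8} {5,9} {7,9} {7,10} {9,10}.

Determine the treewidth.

3

A width-3 tree decomposition is:
Bags: B1 = {3, 4, 9, 10}  B2 = {3, 4, 5, 9}  B3 = {2, 3, 4, 9}  B4 = {2, 3, 4, 11}  B5 = {3, 4, 5, 8}  B6 = {2, 3, 4, 6}  B7 = {4, 7, 9, 10}  B8 = {1, 4, 9, 10}
Tree: B1–B2, B1–B3, B3–B4, B2–B5, B4–B6, B1–B7, B7–B8
Each bag holds 4 vertices, so the decomposition has width 3, which upper-bounds the treewidth. On the other hand G contains the 4-clique {1, 4, 9, 10}. A clique must lie in a single bag of any decomposition, so no decomposition can have width below 3. Therefore the treewidth is 3.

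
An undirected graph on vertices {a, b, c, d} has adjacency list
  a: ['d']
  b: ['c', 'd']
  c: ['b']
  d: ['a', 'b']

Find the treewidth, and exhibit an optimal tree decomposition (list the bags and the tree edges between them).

Every bag has size at most 2, so the width is 2 − 1 = 1 and tw(G) ≤ 1. G has an edge, so its treewidth is at least 1. Therefore the treewidth is 1.

Treewidth 1.
Bags: B1 = {a, d}  B2 = {b, d}  B3 = {b, c}
Tree: B1–B2, B2–B3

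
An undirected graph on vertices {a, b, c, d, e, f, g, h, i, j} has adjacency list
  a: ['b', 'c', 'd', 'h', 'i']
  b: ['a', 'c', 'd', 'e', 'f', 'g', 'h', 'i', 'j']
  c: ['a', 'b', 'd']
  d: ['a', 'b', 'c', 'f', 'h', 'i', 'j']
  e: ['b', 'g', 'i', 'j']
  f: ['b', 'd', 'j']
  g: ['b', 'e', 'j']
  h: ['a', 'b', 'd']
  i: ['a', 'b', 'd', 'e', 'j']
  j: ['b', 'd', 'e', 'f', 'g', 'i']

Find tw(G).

A width-3 tree decomposition is:
Bags: B1 = {b, e, g, j}  B2 = {b, e, i, j}  B3 = {b, d, i, j}  B4 = {b, d, f, j}  B5 = {a, b, d, i}  B6 = {a, b, d, h}  B7 = {a, b, c, d}
Tree: B1–B2, B2–B3, B3–B4, B3–B5, B5–B6, B5–B7
Each bag holds 4 vertices, so the decomposition has width 3, which upper-bounds the treewidth. On the other hand G contains the 4-clique {a, b, d, h}. A clique must lie in a single bag of any decomposition, so no decomposition can have width below 3. Hence tw(G) = 3 exactly.

3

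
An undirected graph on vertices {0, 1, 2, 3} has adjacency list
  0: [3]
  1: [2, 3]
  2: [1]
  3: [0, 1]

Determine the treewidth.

1

A width-1 tree decomposition is:
Bags: B1 = {1, 3}  B2 = {0, 3}  B3 = {1, 2}
Tree: B1–B2, B1–B3
Each bag holds 2 vertices, so the decomposition has width 1, which upper-bounds the treewidth. G has an edge, so its treewidth is at least 1. Therefore the treewidth is 1.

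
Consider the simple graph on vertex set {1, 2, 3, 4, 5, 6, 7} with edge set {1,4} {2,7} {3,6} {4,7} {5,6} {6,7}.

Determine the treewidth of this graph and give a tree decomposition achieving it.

The largest bag has 2 vertices, giving width 1; this decomposition certifies tw(G) ≤ 1. G has an edge, so its treewidth is at least 1. Therefore the treewidth is 1.

Treewidth 1.
One optimal decomposition is:
Bags: B1 = {2, 7}  B2 = {6, 7}  B3 = {5, 6}  B4 = {4, 7}  B5 = {3, 6}  B6 = {1, 4}
Tree: B1–B2, B2–B3, B2–B4, B2–B5, B4–B6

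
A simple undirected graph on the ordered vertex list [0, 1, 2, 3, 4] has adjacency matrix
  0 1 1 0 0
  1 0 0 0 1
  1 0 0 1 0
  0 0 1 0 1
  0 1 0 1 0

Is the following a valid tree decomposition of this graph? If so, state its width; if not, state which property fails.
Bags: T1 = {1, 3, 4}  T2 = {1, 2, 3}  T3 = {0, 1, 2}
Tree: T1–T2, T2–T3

Every vertex of G appears in some bag (union = {0, 1, 2, 3, 4}); every edge is covered by a bag; and for each vertex v the set of bags containing v is connected in the bag tree. The decomposition is therefore valid. The largest bag has 3 vertices, so the width is 2.

Yes; width 2.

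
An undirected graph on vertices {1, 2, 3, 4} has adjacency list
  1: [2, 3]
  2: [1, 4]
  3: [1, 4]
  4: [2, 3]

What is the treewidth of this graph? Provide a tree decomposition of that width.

The largest bag has 3 vertices, giving width 2; this decomposition certifies tw(G) ≤ 2. For the lower bound, G contains the cycle 2–4–3–1–2, so G is not a forest; only forests have treewidth ≤ 1, hence tw(G) ≥ 2. Hence tw(G) = 2 exactly.

Treewidth 2.
One optimal decomposition is:
Bags: B1 = {2, 3, 4}  B2 = {1, 2, 3}
Tree: B1–B2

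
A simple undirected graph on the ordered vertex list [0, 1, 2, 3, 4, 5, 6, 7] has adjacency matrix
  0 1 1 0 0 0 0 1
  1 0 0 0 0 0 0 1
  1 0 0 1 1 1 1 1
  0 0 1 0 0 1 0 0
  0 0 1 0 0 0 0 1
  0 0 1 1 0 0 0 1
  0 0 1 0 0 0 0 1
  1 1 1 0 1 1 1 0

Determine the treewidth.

A width-2 tree decomposition is:
Bags: B1 = {0, 2, 7}  B2 = {2, 4, 7}  B3 = {0, 1, 7}  B4 = {2, 5, 7}  B5 = {2, 3, 5}  B6 = {2, 6, 7}
Tree: B1–B2, B1–B3, B1–B4, B4–B5, B4–B6
Each bag holds 3 vertices, so the decomposition has width 2, which upper-bounds the treewidth. On the other hand G contains the 3-clique {0, 1, 7}. A clique must lie in a single bag of any decomposition, so no decomposition can have width below 2. Hence tw(G) = 2 exactly.

2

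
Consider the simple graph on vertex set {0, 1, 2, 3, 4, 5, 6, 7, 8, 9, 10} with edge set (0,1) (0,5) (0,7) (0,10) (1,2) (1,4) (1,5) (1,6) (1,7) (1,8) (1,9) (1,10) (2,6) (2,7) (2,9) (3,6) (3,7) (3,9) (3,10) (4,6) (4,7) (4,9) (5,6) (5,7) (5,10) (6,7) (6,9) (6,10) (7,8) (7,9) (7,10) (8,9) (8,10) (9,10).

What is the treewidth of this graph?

A width-4 tree decomposition is:
Bags: B1 = {1, 6, 7, 9, 10}  B2 = {1, 2, 6, 7, 9}  B3 = {1, 4, 6, 7, 9}  B4 = {1, 5, 6, 7, 10}  B5 = {0, 1, 5, 7, 10}  B6 = {3, 6, 7, 9, 10}  B7 = {1, 7, 8, 9, 10}
Tree: B1–B2, B1–B3, B1–B4, B4–B5, B1–B6, B1–B7
Every bag has size at most 5, so the width is 5 − 1 = 4 and tw(G) ≤ 4. For the lower bound, the 5 vertices {0, 1, 5, 7, 10} are pairwise adjacent, and any tree decomposition puts a clique entirely inside one bag — forcing width ≥ 4. Combining the bounds, tw(G) = 4.

4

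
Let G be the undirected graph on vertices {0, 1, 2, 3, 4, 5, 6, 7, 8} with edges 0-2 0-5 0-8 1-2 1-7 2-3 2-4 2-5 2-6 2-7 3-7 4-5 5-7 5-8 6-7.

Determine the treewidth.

A width-2 tree decomposition is:
Bags: B1 = {2, 5, 7}  B2 = {0, 2, 5}  B3 = {2, 4, 5}  B4 = {0, 5, 8}  B5 = {2, 6, 7}  B6 = {2, 3, 7}  B7 = {1, 2, 7}
Tree: B1–B2, B1–B3, B2–B4, B1–B5, B5–B6, B5–B7
The largest bag has 3 vertices, giving width 2; this decomposition certifies tw(G) ≤ 2. Conversely, {0, 5, 8} is a clique of size 3, and the vertices of any clique must share a bag in every tree decomposition; so some bag has ≥ 3 vertices and tw(G) ≥ 2. Therefore the treewidth is 2.

2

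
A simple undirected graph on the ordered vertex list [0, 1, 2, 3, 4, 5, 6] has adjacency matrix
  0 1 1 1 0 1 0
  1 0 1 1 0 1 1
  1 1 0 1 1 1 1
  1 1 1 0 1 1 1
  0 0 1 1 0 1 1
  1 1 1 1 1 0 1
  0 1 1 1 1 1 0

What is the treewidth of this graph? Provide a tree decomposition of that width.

Each bag holds 5 vertices, so the decomposition has width 4, which upper-bounds the treewidth. For the lower bound, the 5 vertices {0, 1, 2, 3, 5} are pairwise adjacent, and any tree decomposition puts a clique entirely inside one bag — forcing width ≥ 4. Therefore the treewidth is 4.

Treewidth 4.
One optimal decomposition is:
Bags: B1 = {1, 2, 3, 5, 6}  B2 = {2, 3, 4, 5, 6}  B3 = {0, 1, 2, 3, 5}
Tree: B1–B2, B1–B3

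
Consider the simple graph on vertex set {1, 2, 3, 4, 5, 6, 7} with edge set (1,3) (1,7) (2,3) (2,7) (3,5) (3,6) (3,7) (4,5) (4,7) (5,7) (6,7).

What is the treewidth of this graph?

2

A width-2 tree decomposition is:
Bags: B1 = {1, 3, 7}  B2 = {3, 5, 7}  B3 = {3, 6, 7}  B4 = {4, 5, 7}  B5 = {2, 3, 7}
Tree: B1–B2, B2–B3, B2–B4, B3–B5
The largest bag has 3 vertices, giving width 2; this decomposition certifies tw(G) ≤ 2. Conversely, {1, 3, 7} is a clique of size 3, and the vertices of any clique must share a bag in every tree decomposition; so some bag has ≥ 3 vertices and tw(G) ≥ 2. Hence tw(G) = 2 exactly.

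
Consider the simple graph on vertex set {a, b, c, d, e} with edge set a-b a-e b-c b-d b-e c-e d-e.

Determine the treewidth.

A width-2 tree decomposition is:
Bags: B1 = {b, c, e}  B2 = {a, b, e}  B3 = {b, d, e}
Tree: B1–B2, B1–B3
Every bag has size at most 3, so the width is 3 − 1 = 2 and tw(G) ≤ 2. On the other hand G contains the 3-clique {b, d, e}. A clique must lie in a single bag of any decomposition, so no decomposition can have width below 2. Therefore the treewidth is 2.

2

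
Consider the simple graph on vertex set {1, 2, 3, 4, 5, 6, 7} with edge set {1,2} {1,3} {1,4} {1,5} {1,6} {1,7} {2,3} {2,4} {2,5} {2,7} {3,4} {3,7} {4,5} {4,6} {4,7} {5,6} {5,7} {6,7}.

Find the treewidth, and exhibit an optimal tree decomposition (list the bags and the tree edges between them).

The largest bag has 5 vertices, giving width 4; this decomposition certifies tw(G) ≤ 4. On the other hand G contains the 5-clique {1, 2, 3, 4, 7}. A clique must lie in a single bag of any decomposition, so no decomposition can have width below 4. Combining the bounds, tw(G) = 4.

Treewidth 4.
One optimal decomposition is:
Bags: B1 = {1, 2, 4, 5, 7}  B2 = {1, 4, 5, 6, 7}  B3 = {1, 2, 3, 4, 7}
Tree: B1–B2, B1–B3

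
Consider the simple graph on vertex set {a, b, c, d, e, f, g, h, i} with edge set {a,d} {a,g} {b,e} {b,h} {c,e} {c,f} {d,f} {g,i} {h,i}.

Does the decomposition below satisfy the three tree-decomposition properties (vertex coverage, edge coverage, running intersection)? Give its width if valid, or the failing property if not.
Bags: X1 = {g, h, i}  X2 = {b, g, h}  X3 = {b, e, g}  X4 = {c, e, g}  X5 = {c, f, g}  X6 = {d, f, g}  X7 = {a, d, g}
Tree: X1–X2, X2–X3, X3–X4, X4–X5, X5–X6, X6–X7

Every vertex of G appears in some bag (union = {a, b, c, d, e, f, g, h, i}); every edge is covered by a bag; and for each vertex v the set of bags containing v is connected in the bag tree. The decomposition is therefore valid. The largest bag has 3 vertices, so the width is 2.

Yes; width 2.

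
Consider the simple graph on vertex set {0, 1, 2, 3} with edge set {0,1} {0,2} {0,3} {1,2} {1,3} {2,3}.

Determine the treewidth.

3

A width-3 tree decomposition is:
Bags: B1 = {0, 1, 2, 3}
Tree: (single bag)
A single bag containing all 4 vertices is trivially a valid decomposition of width 3. For the lower bound, the 4 vertices {0, 1, 2, 3} are pairwise adjacent, and any tree decomposition puts a clique entirely inside one bag — forcing width ≥ 3. Combining the bounds, tw(G) = 3.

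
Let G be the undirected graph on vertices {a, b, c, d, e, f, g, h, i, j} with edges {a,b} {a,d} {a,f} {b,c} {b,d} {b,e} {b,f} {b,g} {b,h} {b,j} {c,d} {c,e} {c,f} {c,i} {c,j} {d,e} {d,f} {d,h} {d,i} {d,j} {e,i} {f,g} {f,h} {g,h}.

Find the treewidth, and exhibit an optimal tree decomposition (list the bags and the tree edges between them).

Every bag has size at most 4, so the width is 4 − 1 = 3 and tw(G) ≤ 3. Conversely, {b, c, d, j} is a clique of size 4, and the vertices of any clique must share a bag in every tree decomposition; so some bag has ≥ 4 vertices and tw(G) ≥ 3. Therefore the treewidth is 3.

Treewidth 3.
One optimal decomposition is:
Bags: B1 = {b, c, d, e}  B2 = {b, c, d, f}  B3 = {c, d, e, i}  B4 = {a, b, d, f}  B5 = {b, d, f, h}  B6 = {b, f, g, h}  B7 = {b, c, d, j}
Tree: B1–B2, B1–B3, B2–B4, B4–B5, B5–B6, B2–B7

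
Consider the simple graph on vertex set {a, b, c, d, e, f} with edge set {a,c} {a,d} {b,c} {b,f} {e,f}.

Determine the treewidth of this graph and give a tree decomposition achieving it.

Each bag holds 2 vertices, so the decomposition has width 1, which upper-bounds the treewidth. Any graph with an edge has treewidth ≥ 1, and G has the edge e–f. Therefore the treewidth is 1.

Treewidth 1.
One optimal decomposition is:
Bags: B1 = {e, f}  B2 = {b, f}  B3 = {b, c}  B4 = {a, c}  B5 = {a, d}
Tree: B1–B2, B2–B3, B3–B4, B4–B5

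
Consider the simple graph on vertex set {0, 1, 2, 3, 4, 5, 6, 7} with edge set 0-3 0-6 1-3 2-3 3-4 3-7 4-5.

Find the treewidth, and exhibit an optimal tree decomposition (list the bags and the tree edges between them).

Treewidth 1.
One such decomposition:
Bags: B1 = {0, 3}  B2 = {0, 6}  B3 = {2, 3}  B4 = {3, 7}  B5 = {3, 4}  B6 = {4, 5}  B7 = {1, 3}
Tree: B1–B2, B1–B3, B3–B4, B4–B5, B5–B6, B1–B7

Each bag holds 2 vertices, so the decomposition has width 1, which upper-bounds the treewidth. Any graph with an edge has treewidth ≥ 1, and G has the edge 0–3. The upper and lower bounds meet at 1, so that is the treewidth.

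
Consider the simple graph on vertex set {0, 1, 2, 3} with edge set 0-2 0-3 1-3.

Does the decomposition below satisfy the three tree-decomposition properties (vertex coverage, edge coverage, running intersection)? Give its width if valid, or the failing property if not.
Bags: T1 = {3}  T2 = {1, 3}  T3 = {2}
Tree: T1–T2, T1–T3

A tree decomposition must satisfy three properties: every vertex lies in some bag; for every edge, both endpoints lie together in some bag; and for every vertex, the bags containing it form a connected subtree. Here vertex 0 appears in no bag, so the decomposition is invalid.

No — vertex 0 appears in no bag.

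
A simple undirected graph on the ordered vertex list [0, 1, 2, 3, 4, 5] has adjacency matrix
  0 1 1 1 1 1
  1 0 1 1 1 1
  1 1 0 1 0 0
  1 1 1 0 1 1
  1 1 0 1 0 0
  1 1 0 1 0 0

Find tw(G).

A width-3 tree decomposition is:
Bags: B1 = {0, 1, 2, 3}  B2 = {0, 1, 3, 5}  B3 = {0, 1, 3, 4}
Tree: B1–B2, B2–B3
Every bag has size at most 4, so the width is 4 − 1 = 3 and tw(G) ≤ 3. Conversely, {0, 1, 2, 3} is a clique of size 4, and the vertices of any clique must share a bag in every tree decomposition; so some bag has ≥ 4 vertices and tw(G) ≥ 3. Hence tw(G) = 3 exactly.

3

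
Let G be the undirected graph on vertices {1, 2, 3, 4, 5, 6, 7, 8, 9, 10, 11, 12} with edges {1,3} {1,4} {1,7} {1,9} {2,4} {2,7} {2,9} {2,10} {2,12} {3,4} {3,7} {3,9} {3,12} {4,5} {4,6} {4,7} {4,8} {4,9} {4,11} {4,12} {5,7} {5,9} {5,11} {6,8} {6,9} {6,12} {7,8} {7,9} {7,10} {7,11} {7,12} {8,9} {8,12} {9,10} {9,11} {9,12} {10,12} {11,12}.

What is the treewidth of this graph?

4

A width-4 tree decomposition is:
Bags: B1 = {4, 7, 9, 11, 12}  B2 = {4, 7, 8, 9, 12}  B3 = {4, 5, 7, 9, 11}  B4 = {3, 4, 7, 9, 12}  B5 = {4, 6, 8, 9, 12}  B6 = {2, 4, 7, 9, 12}  B7 = {2, 7, 9, 10, 12}  B8 = {1, 3, 4, 7, 9}
Tree: B1–B2, B1–B3, B2–B4, B2–B5, B4–B6, B6–B7, B4–B8
Every bag has size at most 5, so the width is 5 − 1 = 4 and tw(G) ≤ 4. On the other hand G contains the 5-clique {2, 7, 9, 10, 12}. A clique must lie in a single bag of any decomposition, so no decomposition can have width below 4. Therefore the treewidth is 4.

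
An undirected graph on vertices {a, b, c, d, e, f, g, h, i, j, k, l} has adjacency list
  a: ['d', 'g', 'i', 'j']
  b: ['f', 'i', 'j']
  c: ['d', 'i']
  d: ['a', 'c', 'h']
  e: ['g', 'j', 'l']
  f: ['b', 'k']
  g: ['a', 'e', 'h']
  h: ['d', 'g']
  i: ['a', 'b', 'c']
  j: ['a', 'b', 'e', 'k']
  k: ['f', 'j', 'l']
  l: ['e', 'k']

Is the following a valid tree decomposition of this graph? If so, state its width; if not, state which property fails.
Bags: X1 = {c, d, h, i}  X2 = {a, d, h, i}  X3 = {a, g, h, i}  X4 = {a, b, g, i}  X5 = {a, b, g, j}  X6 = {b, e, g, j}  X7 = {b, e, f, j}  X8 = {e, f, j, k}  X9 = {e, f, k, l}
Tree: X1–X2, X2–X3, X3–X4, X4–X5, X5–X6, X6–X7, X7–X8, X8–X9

Yes; width 3.

Vertex coverage: the bags together contain {a, b, c, d, e, f, g, h, i, j, k, l}, the full vertex set. Edge coverage: each edge of G has both endpoints in at least one bag. Running intersection: for every vertex, the bags containing it form a connected subtree. All three properties hold, so this is a valid tree decomposition of width max|bag| − 1 = 3, and hence tw(G) ≤ 3.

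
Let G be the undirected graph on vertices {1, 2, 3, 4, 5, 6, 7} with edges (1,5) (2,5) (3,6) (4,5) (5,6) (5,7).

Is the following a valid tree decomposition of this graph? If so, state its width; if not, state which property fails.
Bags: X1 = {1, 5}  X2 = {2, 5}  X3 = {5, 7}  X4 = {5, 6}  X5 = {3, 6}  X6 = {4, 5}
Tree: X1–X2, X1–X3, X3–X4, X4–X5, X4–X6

Yes; width 1.

Every vertex of G appears in some bag (union = {1, 2, 3, 4, 5, 6, 7}); every edge is covered by a bag; and for each vertex v the set of bags containing v is connected in the bag tree. The decomposition is therefore valid. The largest bag has 2 vertices, so the width is 1.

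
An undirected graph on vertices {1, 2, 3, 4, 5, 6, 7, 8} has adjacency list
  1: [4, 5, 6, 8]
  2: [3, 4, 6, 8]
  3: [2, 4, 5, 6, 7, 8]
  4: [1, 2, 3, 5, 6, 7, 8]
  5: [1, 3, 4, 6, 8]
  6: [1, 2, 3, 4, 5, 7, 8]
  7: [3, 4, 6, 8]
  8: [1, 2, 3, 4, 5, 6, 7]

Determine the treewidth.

4

A width-4 tree decomposition is:
Bags: B1 = {2, 3, 4, 6, 8}  B2 = {3, 4, 6, 7, 8}  B3 = {3, 4, 5, 6, 8}  B4 = {1, 4, 5, 6, 8}
Tree: B1–B2, B1–B3, B3–B4
Each bag holds 5 vertices, so the decomposition has width 4, which upper-bounds the treewidth. For the lower bound, the 5 vertices {1, 4, 5, 6, 8} are pairwise adjacent, and any tree decomposition puts a clique entirely inside one bag — forcing width ≥ 4. Therefore the treewidth is 4.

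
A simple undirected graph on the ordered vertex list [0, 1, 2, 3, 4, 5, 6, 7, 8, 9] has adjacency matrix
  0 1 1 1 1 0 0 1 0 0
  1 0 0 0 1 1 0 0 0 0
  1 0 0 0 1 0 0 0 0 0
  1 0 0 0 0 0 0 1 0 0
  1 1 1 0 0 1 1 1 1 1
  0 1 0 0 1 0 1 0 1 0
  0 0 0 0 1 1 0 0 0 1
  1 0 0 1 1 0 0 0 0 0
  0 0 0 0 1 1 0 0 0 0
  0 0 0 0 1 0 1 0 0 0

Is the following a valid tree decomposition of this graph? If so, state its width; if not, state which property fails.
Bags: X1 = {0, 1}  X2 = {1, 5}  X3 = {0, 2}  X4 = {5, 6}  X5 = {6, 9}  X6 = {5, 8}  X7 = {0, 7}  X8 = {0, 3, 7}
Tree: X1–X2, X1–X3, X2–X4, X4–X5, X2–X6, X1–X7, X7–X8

A tree decomposition must satisfy three properties: every vertex lies in some bag; for every edge, both endpoints lie together in some bag; and for every vertex, the bags containing it form a connected subtree. Here vertex 4 appears in no bag, so the decomposition is invalid.

No — vertex 4 appears in no bag.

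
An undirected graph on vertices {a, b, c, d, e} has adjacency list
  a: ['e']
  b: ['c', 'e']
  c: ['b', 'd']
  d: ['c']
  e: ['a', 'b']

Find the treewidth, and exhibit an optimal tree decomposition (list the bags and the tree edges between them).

Every bag has size at most 2, so the width is 2 − 1 = 1 and tw(G) ≤ 1. Since G has at least one edge (e.g. a–e), it is not an edgeless graph, so tw(G) ≥ 1. The upper and lower bounds meet at 1, so that is the treewidth.

Treewidth 1.
Bags: B1 = {a, e}  B2 = {b, e}  B3 = {b, c}  B4 = {c, d}
Tree: B1–B2, B2–B3, B3–B4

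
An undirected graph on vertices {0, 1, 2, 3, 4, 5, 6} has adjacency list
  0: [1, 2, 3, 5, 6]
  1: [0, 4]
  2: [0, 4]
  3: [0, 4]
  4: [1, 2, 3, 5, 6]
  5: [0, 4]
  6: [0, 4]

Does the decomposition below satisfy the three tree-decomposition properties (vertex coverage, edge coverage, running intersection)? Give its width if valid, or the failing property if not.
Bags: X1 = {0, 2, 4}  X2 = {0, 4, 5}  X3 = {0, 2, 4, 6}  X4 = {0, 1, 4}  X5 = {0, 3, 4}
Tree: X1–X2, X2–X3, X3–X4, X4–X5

No — bags containing vertex 2 are not connected in the tree.

A tree decomposition must satisfy three properties: every vertex lies in some bag; for every edge, both endpoints lie together in some bag; and for every vertex, the bags containing it form a connected subtree. Here bags containing vertex 2 are not connected in the tree, so the decomposition is invalid.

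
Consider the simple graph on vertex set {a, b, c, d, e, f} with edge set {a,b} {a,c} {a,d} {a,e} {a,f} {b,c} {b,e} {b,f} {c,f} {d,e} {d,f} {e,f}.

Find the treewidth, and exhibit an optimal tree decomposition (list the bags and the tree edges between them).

Each bag holds 4 vertices, so the decomposition has width 3, which upper-bounds the treewidth. Conversely, {a, d, e, f} is a clique of size 4, and the vertices of any clique must share a bag in every tree decomposition; so some bag has ≥ 4 vertices and tw(G) ≥ 3. Therefore the treewidth is 3.

Treewidth 3.
One such decomposition:
Bags: B1 = {a, d, e, f}  B2 = {a, b, e, f}  B3 = {a, b, c, f}
Tree: B1–B2, B2–B3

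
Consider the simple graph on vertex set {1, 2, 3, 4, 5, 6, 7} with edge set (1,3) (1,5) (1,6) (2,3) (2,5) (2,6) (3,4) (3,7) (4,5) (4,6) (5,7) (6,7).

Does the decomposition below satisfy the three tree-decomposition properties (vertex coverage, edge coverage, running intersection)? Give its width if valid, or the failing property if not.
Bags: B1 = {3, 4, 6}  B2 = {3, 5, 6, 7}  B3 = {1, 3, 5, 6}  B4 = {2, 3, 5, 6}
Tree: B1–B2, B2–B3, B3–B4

A tree decomposition must satisfy three properties: every vertex lies in some bag; for every edge, both endpoints lie together in some bag; and for every vertex, the bags containing it form a connected subtree. Here edge (5,4) lies in no bag, so the decomposition is invalid.

No — edge (5,4) lies in no bag.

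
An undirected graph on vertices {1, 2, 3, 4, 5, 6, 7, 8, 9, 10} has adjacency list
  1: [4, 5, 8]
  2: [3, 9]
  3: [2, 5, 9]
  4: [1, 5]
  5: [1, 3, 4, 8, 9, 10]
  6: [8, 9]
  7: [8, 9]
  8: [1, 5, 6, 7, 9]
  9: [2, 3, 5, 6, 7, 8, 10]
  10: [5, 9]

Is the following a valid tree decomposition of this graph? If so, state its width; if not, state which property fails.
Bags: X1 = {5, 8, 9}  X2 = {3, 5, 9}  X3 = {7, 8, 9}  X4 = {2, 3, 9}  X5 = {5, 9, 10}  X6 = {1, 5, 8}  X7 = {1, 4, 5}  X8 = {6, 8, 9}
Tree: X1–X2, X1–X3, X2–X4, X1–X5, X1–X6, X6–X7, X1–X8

Every vertex of G appears in some bag (union = {1, 2, 3, 4, 5, 6, 7, 8, 9, 10}); every edge is covered by a bag; and for each vertex v the set of bags containing v is connected in the bag tree. The decomposition is therefore valid. The largest bag has 3 vertices, so the width is 2.

Yes; width 2.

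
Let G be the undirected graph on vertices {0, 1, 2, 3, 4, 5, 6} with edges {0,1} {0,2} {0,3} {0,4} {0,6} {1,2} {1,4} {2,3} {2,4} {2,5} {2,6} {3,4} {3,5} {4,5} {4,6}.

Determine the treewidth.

A width-3 tree decomposition is:
Bags: B1 = {0, 1, 2, 4}  B2 = {0, 2, 3, 4}  B3 = {2, 3, 4, 5}  B4 = {0, 2, 4, 6}
Tree: B1–B2, B2–B3, B2–B4
The largest bag has 4 vertices, giving width 3; this decomposition certifies tw(G) ≤ 3. For the lower bound, the 4 vertices {0, 1, 2, 4} are pairwise adjacent, and any tree decomposition puts a clique entirely inside one bag — forcing width ≥ 3. Combining the bounds, tw(G) = 3.

3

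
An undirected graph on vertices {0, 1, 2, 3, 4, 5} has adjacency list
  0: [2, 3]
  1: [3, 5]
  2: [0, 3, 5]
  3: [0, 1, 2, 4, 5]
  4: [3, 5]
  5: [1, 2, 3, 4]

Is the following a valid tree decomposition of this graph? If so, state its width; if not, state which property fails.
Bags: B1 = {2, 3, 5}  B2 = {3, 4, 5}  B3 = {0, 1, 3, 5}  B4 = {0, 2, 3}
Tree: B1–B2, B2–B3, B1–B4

No — bags containing vertex 0 are not connected in the tree.

A tree decomposition must satisfy three properties: every vertex lies in some bag; for every edge, both endpoints lie together in some bag; and for every vertex, the bags containing it form a connected subtree. Here bags containing vertex 0 are not connected in the tree, so the decomposition is invalid.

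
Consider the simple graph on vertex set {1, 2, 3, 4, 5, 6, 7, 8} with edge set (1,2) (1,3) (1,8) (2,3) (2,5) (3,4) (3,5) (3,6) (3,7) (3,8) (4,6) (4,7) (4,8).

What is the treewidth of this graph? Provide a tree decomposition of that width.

Treewidth 2.
Bags: B1 = {1, 3, 8}  B2 = {3, 4, 8}  B3 = {1, 2, 3}  B4 = {2, 3, 5}  B5 = {3, 4, 6}  B6 = {3, 4, 7}
Tree: B1–B2, B1–B3, B3–B4, B2–B5, B2–B6

Each bag holds 3 vertices, so the decomposition has width 2, which upper-bounds the treewidth. On the other hand G contains the 3-clique {1, 3, 8}. A clique must lie in a single bag of any decomposition, so no decomposition can have width below 2. The upper and lower bounds meet at 2, so that is the treewidth.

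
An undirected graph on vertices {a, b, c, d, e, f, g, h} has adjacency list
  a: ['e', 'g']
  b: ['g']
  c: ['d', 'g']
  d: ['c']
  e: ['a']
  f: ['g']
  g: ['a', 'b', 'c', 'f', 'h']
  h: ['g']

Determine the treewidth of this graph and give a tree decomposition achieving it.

Treewidth 1.
One such decomposition:
Bags: B1 = {f, g}  B2 = {g, h}  B3 = {c, g}  B4 = {a, g}  B5 = {a, e}  B6 = {c, d}  B7 = {b, g}
Tree: B1–B2, B2–B3, B1–B4, B4–B5, B3–B6, B3–B7

Every bag has size at most 2, so the width is 2 − 1 = 1 and tw(G) ≤ 1. Since G has at least one edge (e.g. g–f), it is not an edgeless graph, so tw(G) ≥ 1. Combining the bounds, tw(G) = 1.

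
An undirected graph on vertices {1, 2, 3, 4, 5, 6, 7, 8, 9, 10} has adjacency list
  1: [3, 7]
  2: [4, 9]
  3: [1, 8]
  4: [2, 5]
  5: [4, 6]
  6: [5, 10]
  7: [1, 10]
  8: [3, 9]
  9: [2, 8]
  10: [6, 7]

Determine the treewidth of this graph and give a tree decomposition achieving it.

Every bag has size at most 3, so the width is 3 − 1 = 2 and tw(G) ≤ 2. For the lower bound, G contains the cycle 3–1–7–10–6–5–4–2–9–8–3, so G is not a forest; only forests have treewidth ≤ 1, hence tw(G) ≥ 2. Therefore the treewidth is 2.

Treewidth 2.
One optimal decomposition is:
Bags: B1 = {1, 3, 7}  B2 = {3, 7, 10}  B3 = {3, 6, 10}  B4 = {3, 5, 6}  B5 = {3, 4, 5}  B6 = {2, 3, 4}  B7 = {2, 3, 9}  B8 = {3, 8, 9}
Tree: B1–B2, B2–B3, B3–B4, B4–B5, B5–B6, B6–B7, B7–B8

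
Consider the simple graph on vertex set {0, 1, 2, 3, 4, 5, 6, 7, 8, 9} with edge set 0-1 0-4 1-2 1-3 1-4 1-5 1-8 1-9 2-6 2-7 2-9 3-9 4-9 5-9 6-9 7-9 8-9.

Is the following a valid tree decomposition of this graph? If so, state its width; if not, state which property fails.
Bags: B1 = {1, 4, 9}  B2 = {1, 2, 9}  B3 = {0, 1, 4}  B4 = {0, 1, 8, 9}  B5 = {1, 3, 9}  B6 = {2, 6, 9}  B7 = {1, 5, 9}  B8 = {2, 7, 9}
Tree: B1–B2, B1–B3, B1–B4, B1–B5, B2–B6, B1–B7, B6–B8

No — bags containing vertex 0 are not connected in the tree.

A tree decomposition must satisfy three properties: every vertex lies in some bag; for every edge, both endpoints lie together in some bag; and for every vertex, the bags containing it form a connected subtree. Here bags containing vertex 0 are not connected in the tree, so the decomposition is invalid.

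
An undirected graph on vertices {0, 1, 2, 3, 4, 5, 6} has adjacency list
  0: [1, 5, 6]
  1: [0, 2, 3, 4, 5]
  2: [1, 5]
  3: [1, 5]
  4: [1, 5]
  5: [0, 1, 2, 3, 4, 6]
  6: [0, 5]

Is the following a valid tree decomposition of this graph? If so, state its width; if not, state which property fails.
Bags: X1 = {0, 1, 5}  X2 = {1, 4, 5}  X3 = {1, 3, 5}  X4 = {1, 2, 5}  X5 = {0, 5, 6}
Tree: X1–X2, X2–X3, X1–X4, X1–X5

Yes; width 2.

Vertex coverage: the bags together contain {0, 1, 2, 3, 4, 5, 6}, the full vertex set. Edge coverage: each edge of G has both endpoints in at least one bag. Running intersection: for every vertex, the bags containing it form a connected subtree. All three properties hold, so this is a valid tree decomposition of width max|bag| − 1 = 2, and hence tw(G) ≤ 2.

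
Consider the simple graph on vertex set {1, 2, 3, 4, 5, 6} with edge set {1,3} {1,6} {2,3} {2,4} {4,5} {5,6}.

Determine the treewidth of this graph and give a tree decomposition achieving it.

Treewidth 2.
One optimal decomposition is:
Bags: B1 = {2, 4, 5}  B2 = {2, 3, 5}  B3 = {1, 3, 5}  B4 = {1, 5, 6}
Tree: B1–B2, B2–B3, B3–B4

Each bag holds 3 vertices, so the decomposition has width 2, which upper-bounds the treewidth. The edges 5–4–2–3–1–6–5 form a cycle, so G is not a tree and its treewidth is at least 2. Therefore the treewidth is 2.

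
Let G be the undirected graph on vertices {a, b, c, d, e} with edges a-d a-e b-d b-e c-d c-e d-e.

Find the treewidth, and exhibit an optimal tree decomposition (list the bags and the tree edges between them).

Treewidth 2.
Bags: B1 = {b, d, e}  B2 = {c, d, e}  B3 = {a, d, e}
Tree: B1–B2, B2–B3

The largest bag has 3 vertices, giving width 2; this decomposition certifies tw(G) ≤ 2. For the lower bound, the 3 vertices {c, d, e} are pairwise adjacent, and any tree decomposition puts a clique entirely inside one bag — forcing width ≥ 2. Therefore the treewidth is 2.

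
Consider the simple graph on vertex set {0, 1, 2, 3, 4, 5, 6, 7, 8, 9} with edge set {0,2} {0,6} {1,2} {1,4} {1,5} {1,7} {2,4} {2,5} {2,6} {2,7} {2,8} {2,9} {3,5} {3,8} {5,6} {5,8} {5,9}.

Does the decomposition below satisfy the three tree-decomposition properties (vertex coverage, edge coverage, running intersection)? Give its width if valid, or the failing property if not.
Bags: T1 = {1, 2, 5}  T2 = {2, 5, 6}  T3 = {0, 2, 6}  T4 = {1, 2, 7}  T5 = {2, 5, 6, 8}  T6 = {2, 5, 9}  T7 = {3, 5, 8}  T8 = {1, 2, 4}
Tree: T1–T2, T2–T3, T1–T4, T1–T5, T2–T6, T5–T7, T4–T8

No — bags containing vertex 6 are not connected in the tree.

A tree decomposition must satisfy three properties: every vertex lies in some bag; for every edge, both endpoints lie together in some bag; and for every vertex, the bags containing it form a connected subtree. Here bags containing vertex 6 are not connected in the tree, so the decomposition is invalid.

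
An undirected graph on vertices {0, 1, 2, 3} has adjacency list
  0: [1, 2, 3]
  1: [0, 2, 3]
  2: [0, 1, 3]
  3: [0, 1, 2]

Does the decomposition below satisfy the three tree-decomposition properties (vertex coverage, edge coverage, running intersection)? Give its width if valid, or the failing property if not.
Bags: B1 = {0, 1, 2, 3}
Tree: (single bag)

Yes; width 3.

Checking the three conditions: (i) the bags cover all of {0, 1, 2, 3}; (ii) for each edge, some bag contains both endpoints; (iii) the bags containing any fixed vertex form a subtree. All hold, so the decomposition is valid with width 4 − 1 = 3.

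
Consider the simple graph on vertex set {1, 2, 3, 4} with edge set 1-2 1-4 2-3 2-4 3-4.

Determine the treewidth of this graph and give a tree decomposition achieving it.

Treewidth 2.
Bags: B1 = {2, 3, 4}  B2 = {1, 2, 4}
Tree: B1–B2

Every bag has size at most 3, so the width is 3 − 1 = 2 and tw(G) ≤ 2. Conversely, {1, 2, 4} is a clique of size 3, and the vertices of any clique must share a bag in every tree decomposition; so some bag has ≥ 3 vertices and tw(G) ≥ 2. Combining the bounds, tw(G) = 2.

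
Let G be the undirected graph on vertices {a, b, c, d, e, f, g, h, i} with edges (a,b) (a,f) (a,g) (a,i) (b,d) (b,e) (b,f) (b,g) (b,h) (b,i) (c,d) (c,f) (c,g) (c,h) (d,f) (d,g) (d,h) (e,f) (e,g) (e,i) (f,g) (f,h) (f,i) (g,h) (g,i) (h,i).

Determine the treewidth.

A width-4 tree decomposition is:
Bags: B1 = {b, f, g, h, i}  B2 = {b, d, f, g, h}  B3 = {b, e, f, g, i}  B4 = {a, b, f, g, i}  B5 = {c, d, f, g, h}
Tree: B1–B2, B1–B3, B3–B4, B2–B5
Every bag has size at most 5, so the width is 5 − 1 = 4 and tw(G) ≤ 4. On the other hand G contains the 5-clique {c, d, f, g, h}. A clique must lie in a single bag of any decomposition, so no decomposition can have width below 4. Therefore the treewidth is 4.

4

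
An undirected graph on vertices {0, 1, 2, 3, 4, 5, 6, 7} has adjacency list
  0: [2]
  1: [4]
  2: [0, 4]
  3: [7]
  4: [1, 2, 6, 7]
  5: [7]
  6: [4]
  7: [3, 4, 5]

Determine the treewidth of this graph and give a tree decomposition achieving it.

Each bag holds 2 vertices, so the decomposition has width 1, which upper-bounds the treewidth. Since G has at least one edge (e.g. 6–4), it is not an edgeless graph, so tw(G) ≥ 1. Combining the bounds, tw(G) = 1.

Treewidth 1.
Bags: B1 = {4, 6}  B2 = {4, 7}  B3 = {2, 4}  B4 = {0, 2}  B5 = {5, 7}  B6 = {1, 4}  B7 = {3, 7}
Tree: B1–B2, B2–B3, B3–B4, B2–B5, B3–B6, B5–B7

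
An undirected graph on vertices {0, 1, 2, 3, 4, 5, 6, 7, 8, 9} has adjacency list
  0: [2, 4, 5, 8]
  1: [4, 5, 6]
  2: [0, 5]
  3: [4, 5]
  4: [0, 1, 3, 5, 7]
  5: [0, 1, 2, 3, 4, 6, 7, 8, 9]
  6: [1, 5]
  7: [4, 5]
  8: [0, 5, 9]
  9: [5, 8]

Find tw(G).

A width-2 tree decomposition is:
Bags: B1 = {4, 5, 7}  B2 = {0, 4, 5}  B3 = {0, 5, 8}  B4 = {3, 4, 5}  B5 = {5, 8, 9}  B6 = {1, 4, 5}  B7 = {0, 2, 5}  B8 = {1, 5, 6}
Tree: B1–B2, B2–B3, B2–B4, B3–B5, B1–B6, B3–B7, B6–B8
Every bag has size at most 3, so the width is 3 − 1 = 2 and tw(G) ≤ 2. On the other hand G contains the 3-clique {0, 2, 5}. A clique must lie in a single bag of any decomposition, so no decomposition can have width below 2. Hence tw(G) = 2 exactly.

2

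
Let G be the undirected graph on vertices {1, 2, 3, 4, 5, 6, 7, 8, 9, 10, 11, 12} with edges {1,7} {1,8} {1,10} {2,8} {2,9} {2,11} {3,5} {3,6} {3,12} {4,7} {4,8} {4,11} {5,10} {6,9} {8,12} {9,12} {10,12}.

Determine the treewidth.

3

A width-3 tree decomposition is:
Bags: B1 = {3, 5, 6, 10}  B2 = {3, 6, 10, 12}  B3 = {6, 9, 10, 12}  B4 = {1, 9, 10, 12}  B5 = {1, 8, 9, 12}  B6 = {1, 2, 8, 9}  B7 = {1, 2, 7, 8}  B8 = {2, 4, 7, 8}  B9 = {2, 4, 7, 11}
Tree: B1–B2, B2–B3, B3–B4, B4–B5, B5–B6, B6–B7, B7–B8, B8–B9
Every bag has size at most 4, so the width is 4 − 1 = 3 and tw(G) ≤ 3. For the lower bound: the 4 vertex sets {3,5,6}, {10}, {12}, {1,2,8,9} are disjoint, each induces a connected subgraph, and every pair is joined by at least one edge of G. Contracting each set to a single vertex therefore yields K_{4} as a minor, and since treewidth is minor-monotone, tw(G) ≥ tw(K_{4}) = 3. Combining the bounds, tw(G) = 3.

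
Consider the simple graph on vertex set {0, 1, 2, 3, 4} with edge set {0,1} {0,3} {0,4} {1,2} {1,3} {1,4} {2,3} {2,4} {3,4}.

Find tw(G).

3

A width-3 tree decomposition is:
Bags: B1 = {1, 2, 3, 4}  B2 = {0, 1, 3, 4}
Tree: B1–B2
Each bag holds 4 vertices, so the decomposition has width 3, which upper-bounds the treewidth. On the other hand G contains the 4-clique {0, 1, 3, 4}. A clique must lie in a single bag of any decomposition, so no decomposition can have width below 3. Combining the bounds, tw(G) = 3.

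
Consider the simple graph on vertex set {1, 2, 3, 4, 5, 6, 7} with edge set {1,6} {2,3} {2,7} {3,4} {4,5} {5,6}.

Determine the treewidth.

A width-1 tree decomposition is:
Bags: B1 = {2, 7}  B2 = {2, 3}  B3 = {3, 4}  B4 = {4, 5}  B5 = {5, 6}  B6 = {1, 6}
Tree: B1–B2, B2–B3, B3–B4, B4–B5, B5–B6
Every bag has size at most 2, so the width is 2 − 1 = 1 and tw(G) ≤ 1. G has an edge, so its treewidth is at least 1. Therefore the treewidth is 1.

1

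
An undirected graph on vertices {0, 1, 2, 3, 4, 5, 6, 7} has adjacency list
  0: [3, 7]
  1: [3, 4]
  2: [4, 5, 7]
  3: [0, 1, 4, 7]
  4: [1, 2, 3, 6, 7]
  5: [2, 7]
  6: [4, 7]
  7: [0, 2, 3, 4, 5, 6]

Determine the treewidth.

2

A width-2 tree decomposition is:
Bags: B1 = {0, 3, 7}  B2 = {3, 4, 7}  B3 = {4, 6, 7}  B4 = {2, 4, 7}  B5 = {1, 3, 4}  B6 = {2, 5, 7}
Tree: B1–B2, B2–B3, B3–B4, B2–B5, B4–B6
Every bag has size at most 3, so the width is 3 − 1 = 2 and tw(G) ≤ 2. On the other hand G contains the 3-clique {1, 3, 4}. A clique must lie in a single bag of any decomposition, so no decomposition can have width below 2. Hence tw(G) = 2 exactly.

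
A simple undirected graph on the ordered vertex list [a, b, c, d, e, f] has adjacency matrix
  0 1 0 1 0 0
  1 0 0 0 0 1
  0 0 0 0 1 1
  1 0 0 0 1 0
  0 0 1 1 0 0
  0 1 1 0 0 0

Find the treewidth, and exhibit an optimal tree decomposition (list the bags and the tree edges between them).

Each bag holds 3 vertices, so the decomposition has width 2, which upper-bounds the treewidth. For the lower bound, G contains the cycle b–f–c–e–d–a–b, so G is not a forest; only forests have treewidth ≤ 1, hence tw(G) ≥ 2. The upper and lower bounds meet at 2, so that is the treewidth.

Treewidth 2.
Bags: B1 = {b, c, f}  B2 = {b, c, e}  B3 = {b, d, e}  B4 = {a, b, d}
Tree: B1–B2, B2–B3, B3–B4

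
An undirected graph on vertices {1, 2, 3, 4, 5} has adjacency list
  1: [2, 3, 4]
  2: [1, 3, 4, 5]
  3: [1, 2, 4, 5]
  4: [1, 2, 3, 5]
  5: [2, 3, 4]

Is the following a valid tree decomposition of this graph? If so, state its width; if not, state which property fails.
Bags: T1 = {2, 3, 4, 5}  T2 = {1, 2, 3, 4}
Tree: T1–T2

Every vertex of G appears in some bag (union = {1, 2, 3, 4, 5}); every edge is covered by a bag; and for each vertex v the set of bags containing v is connected in the bag tree. The decomposition is therefore valid. The largest bag has 4 vertices, so the width is 3.

Yes; width 3.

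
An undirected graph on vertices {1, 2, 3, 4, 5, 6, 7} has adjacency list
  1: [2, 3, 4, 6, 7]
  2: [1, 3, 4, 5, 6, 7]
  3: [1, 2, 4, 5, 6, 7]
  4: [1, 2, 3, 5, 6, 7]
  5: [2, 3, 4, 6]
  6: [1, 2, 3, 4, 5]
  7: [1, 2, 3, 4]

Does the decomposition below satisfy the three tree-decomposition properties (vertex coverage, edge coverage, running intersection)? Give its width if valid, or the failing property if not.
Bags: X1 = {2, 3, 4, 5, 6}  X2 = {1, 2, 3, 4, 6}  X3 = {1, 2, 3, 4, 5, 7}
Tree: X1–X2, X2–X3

A tree decomposition must satisfy three properties: every vertex lies in some bag; for every edge, both endpoints lie together in some bag; and for every vertex, the bags containing it form a connected subtree. Here bags containing vertex 5 are not connected in the tree, so the decomposition is invalid.

No — bags containing vertex 5 are not connected in the tree.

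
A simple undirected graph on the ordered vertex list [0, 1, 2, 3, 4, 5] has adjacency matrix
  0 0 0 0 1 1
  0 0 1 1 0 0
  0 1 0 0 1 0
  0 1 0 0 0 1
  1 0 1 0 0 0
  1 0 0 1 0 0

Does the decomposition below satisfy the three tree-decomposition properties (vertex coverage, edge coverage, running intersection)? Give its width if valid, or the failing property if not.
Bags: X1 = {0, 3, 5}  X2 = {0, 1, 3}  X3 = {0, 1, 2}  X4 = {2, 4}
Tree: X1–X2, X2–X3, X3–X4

No — edge (0,4) lies in no bag.

A tree decomposition must satisfy three properties: every vertex lies in some bag; for every edge, both endpoints lie together in some bag; and for every vertex, the bags containing it form a connected subtree. Here edge (0,4) lies in no bag, so the decomposition is invalid.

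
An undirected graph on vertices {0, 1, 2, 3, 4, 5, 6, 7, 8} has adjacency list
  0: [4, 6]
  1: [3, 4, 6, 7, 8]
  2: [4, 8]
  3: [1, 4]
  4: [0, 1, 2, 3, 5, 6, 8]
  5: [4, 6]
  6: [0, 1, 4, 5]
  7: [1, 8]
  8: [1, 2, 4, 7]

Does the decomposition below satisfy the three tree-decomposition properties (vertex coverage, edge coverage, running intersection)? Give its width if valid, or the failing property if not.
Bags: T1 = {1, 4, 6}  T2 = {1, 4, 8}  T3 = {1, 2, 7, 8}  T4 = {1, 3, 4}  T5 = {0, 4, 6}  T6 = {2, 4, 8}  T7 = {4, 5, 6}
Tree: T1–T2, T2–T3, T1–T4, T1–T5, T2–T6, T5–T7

A tree decomposition must satisfy three properties: every vertex lies in some bag; for every edge, both endpoints lie together in some bag; and for every vertex, the bags containing it form a connected subtree. Here bags containing vertex 2 are not connected in the tree, so the decomposition is invalid.

No — bags containing vertex 2 are not connected in the tree.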